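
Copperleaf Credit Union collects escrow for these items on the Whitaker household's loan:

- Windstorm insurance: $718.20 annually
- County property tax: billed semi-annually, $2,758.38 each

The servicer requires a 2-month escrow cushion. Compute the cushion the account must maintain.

$1,039.16

Windstorm insurance = $718.20 annually
County property tax = $2,758.38 × 2 = $5,516.76 annually
Total annual escrow = $6,234.96
Base monthly escrow = $6,234.96 / 12 = $519.58
Cushion = 2 × $519.58 = $1,039.16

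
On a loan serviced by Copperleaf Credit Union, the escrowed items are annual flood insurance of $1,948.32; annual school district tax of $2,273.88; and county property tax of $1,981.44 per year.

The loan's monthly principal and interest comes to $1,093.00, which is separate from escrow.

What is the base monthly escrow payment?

Flood insurance: $1,948.32/yr
School district tax: $2,273.88/yr
County property tax: $1,981.44/yr
Total per year = $6,203.64
Per month = $6,203.64 ÷ 12 = $516.97

$516.97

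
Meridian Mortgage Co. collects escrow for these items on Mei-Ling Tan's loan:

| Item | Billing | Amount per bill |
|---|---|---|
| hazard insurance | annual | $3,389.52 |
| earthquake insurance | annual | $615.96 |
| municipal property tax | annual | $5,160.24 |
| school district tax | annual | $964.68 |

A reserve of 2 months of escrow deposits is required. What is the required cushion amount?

$1,688.40

Hazard insurance = $3,389.52
Earthquake insurance = $615.96
Municipal property tax = $5,160.24
School district tax = $964.68
Total per year = $3,389.52 + $615.96 + $5,160.24 + $964.68 = $10,130.40
Base monthly escrow = $10,130.40 ÷ 12 = $844.20
Required cushion = 2 × $844.20 = $1,688.40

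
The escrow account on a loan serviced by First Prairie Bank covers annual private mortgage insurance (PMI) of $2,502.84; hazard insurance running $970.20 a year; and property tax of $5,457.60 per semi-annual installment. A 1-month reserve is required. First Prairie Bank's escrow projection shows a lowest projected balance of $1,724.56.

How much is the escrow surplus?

Private mortgage insurance (PMI): $2,502.84 annually
Hazard insurance: $970.20 annually
Property tax: $5,457.60 × 2 = $10,915.20 annually
Total per year = $2,502.84 + $970.20 + $10,915.20 = $14,388.24
Base monthly escrow = $14,388.24 / 12 = $1,199.02
Required reserve = 1 × $1,199.02 = $1,199.02
Excess over cushion: $1,724.56 − $1,199.02 = $525.54

$525.54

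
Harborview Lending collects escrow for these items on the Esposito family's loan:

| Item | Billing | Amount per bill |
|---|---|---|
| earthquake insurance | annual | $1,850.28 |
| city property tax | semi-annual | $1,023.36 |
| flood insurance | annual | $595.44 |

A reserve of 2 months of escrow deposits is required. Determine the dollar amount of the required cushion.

$748.74

Earthquake insurance — $1,850.28/yr
City property tax — $1,023.36 × 2 = $2,046.72/yr
Flood insurance — $595.44/yr
Yearly total = $4,492.44
Per month = $4,492.44 ÷ 12 = $374.37
Reserve = 2 × $374.37 = $748.74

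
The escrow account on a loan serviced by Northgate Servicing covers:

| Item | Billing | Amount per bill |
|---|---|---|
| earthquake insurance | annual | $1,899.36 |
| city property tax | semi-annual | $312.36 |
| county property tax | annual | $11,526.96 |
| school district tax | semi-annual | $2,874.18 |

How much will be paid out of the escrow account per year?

$19,799.40

Earthquake insurance: $1,899.36 annually
City property tax: $312.36 × 2 = $624.72 annually
County property tax: $11,526.96 annually
School district tax: $2,874.18 × 2 = $5,748.36 annually
Total per year = $19,799.40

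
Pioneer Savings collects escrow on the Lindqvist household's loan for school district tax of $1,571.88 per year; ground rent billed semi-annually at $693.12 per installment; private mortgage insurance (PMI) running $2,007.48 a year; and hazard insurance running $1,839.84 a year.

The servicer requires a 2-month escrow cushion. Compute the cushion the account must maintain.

$1,134.24

School district tax: $1,571.88 per year
Ground rent: $693.12 × 2 = $1,386.24 per year
Private mortgage insurance (PMI): $2,007.48 per year
Hazard insurance: $1,839.84 per year
Combined annual = $1,571.88 + $1,386.24 + $2,007.48 + $1,839.84 = $6,805.44
Base monthly escrow = $6,805.44 ÷ 12 = $567.12
Required cushion = 2 × $567.12 = $1,134.24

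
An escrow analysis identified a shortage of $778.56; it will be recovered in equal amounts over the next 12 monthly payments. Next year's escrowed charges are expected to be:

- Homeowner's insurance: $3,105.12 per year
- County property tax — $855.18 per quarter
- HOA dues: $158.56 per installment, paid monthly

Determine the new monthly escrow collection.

$767.26

Homeowner's insurance: $3,105.12
County property tax: $855.18 × 4 = $3,420.72
HOA dues: $158.56 × 12 = $1,902.72
Total per year = $8,428.56
Base monthly escrow = $8,428.56 / 12 = $702.38
Shortage per month = $778.56 / 12 = $64.88
New monthly escrow = $702.38 + $64.88 = $767.26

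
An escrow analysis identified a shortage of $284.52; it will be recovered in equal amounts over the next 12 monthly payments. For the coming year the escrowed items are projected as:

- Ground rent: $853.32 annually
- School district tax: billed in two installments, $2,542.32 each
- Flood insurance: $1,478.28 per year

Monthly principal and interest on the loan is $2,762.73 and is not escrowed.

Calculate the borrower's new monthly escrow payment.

Ground rent = $853.32 annually
School district tax = $2,542.32 × 2 = $5,084.64 annually
Flood insurance = $1,478.28 annually
Total annual escrow = $853.32 + $5,084.64 + $1,478.28 = $7,416.24
Monthly escrow = $7,416.24 ÷ 12 = $618.02
Shortage per month = $284.52 ÷ 12 = $23.71
Adjusted monthly = $618.02 + $23.71 = $641.73

$641.73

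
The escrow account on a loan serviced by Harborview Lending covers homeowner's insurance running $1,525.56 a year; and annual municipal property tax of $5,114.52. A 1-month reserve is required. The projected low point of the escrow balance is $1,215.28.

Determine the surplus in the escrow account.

$661.94

Homeowner's insurance: $1,525.56 annually
Municipal property tax: $5,114.52 annually
Combined annual = $6,640.08
Monthly escrow = $6,640.08 ÷ 12 = $553.34
Required reserve = 1 × $553.34 = $553.34
Excess over cushion: $1,215.28 − $553.34 = $661.94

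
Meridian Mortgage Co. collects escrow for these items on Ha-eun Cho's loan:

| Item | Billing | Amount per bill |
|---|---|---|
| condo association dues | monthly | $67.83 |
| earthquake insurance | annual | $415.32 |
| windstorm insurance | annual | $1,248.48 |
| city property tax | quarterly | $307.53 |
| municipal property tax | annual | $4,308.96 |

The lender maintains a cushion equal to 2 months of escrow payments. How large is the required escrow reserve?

$1,336.14

Condo association dues: $67.83 × 12 = $813.96/yr
Earthquake insurance: $415.32/yr
Windstorm insurance: $1,248.48/yr
City property tax: $307.53 × 4 = $1,230.12/yr
Municipal property tax: $4,308.96/yr
Total per year = $813.96 + $415.32 + $1,248.48 + $1,230.12 + $4,308.96 = $8,016.84
Monthly escrow = $8,016.84 ÷ 12 = $668.07
Required cushion = 2 × $668.07 = $1,336.14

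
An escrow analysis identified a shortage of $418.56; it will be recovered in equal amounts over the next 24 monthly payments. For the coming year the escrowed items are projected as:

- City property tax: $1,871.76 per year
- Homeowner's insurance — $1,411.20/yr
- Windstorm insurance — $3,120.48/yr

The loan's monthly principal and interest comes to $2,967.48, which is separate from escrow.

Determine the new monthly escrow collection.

City property tax — $1,871.76 per year
Homeowner's insurance — $1,411.20 per year
Windstorm insurance — $3,120.48 per year
Combined annual = $6,403.44
Monthly = $6,403.44 ÷ 12 = $533.62
Shortage per month = $418.56 / 24 = $17.44
Adjusted monthly = $533.62 + $17.44 = $551.06

$551.06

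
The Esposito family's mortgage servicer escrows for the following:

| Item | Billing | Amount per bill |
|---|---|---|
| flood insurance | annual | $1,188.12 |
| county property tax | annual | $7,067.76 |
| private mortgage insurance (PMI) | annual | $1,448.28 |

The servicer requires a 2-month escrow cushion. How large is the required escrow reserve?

$1,617.36

Flood insurance = $1,188.12 per year
County property tax = $7,067.76 per year
Private mortgage insurance (PMI) = $1,448.28 per year
Total annual escrow = $1,188.12 + $7,067.76 + $1,448.28 = $9,704.16
Monthly = $9,704.16 / 12 = $808.68
Required cushion = 2 × $808.68 = $1,617.36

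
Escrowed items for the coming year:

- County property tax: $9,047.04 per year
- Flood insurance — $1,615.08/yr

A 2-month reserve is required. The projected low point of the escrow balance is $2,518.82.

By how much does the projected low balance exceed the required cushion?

County property tax: $9,047.04 per year
Flood insurance: $1,615.08 per year
Annual escrow total = $9,047.04 + $1,615.08 = $10,662.12
Base monthly escrow = $10,662.12 ÷ 12 = $888.51
Required cushion = 2 × $888.51 = $1,777.02
Surplus = $2,518.82 − $1,777.02 = $741.80

$741.80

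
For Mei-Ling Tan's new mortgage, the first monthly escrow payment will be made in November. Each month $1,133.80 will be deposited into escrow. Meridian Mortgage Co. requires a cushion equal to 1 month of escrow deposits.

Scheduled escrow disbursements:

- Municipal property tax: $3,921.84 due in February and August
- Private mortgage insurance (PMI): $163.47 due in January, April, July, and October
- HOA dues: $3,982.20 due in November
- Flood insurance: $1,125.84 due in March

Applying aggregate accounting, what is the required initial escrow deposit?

$4,666.11

Cushion = 1 × $1,133.80 = $1,133.80
Trial balance (start $0, +$1,133.80 each month, − disbursements):
  Nov: +$1,133.80 − $3,982.20 → -$2,848.40
  Dec: +$1,133.80 → -$1,714.60
  Jan: +$1,133.80 − $163.47 → -$744.27
  Feb: +$1,133.80 − $3,921.84 → -$3,532.31
  Mar: +$1,133.80 − $1,125.84 → -$3,524.35
  Apr: +$1,133.80 − $163.47 → -$2,554.02
  May: +$1,133.80 → -$1,420.22
  Jun: +$1,133.80 → -$286.42
  Jul: +$1,133.80 − $163.47 → $683.91
  Aug: +$1,133.80 − $3,921.84 → -$2,104.13
  Sep: +$1,133.80 → -$970.33
  Oct: +$1,133.80 − $163.47 → $0.00
Lowest trial balance = -$3,532.31 (Feb)
Initial deposit = cushion − low point = $1,133.80 − (-$3,532.31) = $4,666.11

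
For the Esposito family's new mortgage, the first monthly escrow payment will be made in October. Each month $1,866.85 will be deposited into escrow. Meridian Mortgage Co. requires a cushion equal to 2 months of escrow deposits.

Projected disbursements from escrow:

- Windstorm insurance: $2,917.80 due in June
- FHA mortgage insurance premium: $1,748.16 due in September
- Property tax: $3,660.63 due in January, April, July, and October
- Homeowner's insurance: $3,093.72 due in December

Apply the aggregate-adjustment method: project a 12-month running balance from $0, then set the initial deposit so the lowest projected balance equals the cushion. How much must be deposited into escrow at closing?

$6,681.28

Cushion = 2 × $1,866.85 = $3,733.70
Trial balance (start $0, +$1,866.85 each month, − disbursements):
  Oct: +$1,866.85 − $3,660.63 → -$1,793.78
  Nov: +$1,866.85 → $73.07
  Dec: +$1,866.85 − $3,093.72 → -$1,153.80
  Jan: +$1,866.85 − $3,660.63 → -$2,947.58
  Feb: +$1,866.85 → -$1,080.73
  Mar: +$1,866.85 → $786.12
  Apr: +$1,866.85 − $3,660.63 → -$1,007.66
  May: +$1,866.85 → $859.19
  Jun: +$1,866.85 − $2,917.80 → -$191.76
  Jul: +$1,866.85 − $3,660.63 → -$1,985.54
  Aug: +$1,866.85 → -$118.69
  Sep: +$1,866.85 − $1,748.16 → $0.00
Lowest trial balance = -$2,947.58 (Jan)
Initial deposit = cushion − low point = $3,733.70 − (-$2,947.58) = $6,681.28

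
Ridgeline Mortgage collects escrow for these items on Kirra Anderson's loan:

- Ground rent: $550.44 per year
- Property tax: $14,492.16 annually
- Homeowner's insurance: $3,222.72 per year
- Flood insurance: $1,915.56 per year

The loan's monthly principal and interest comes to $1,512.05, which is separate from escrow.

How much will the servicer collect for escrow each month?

$1,681.74

Ground rent: $550.44
Property tax: $14,492.16
Homeowner's insurance: $3,222.72
Flood insurance: $1,915.56
Total annual escrow = $550.44 + $14,492.16 + $3,222.72 + $1,915.56 = $20,180.88
Monthly = $20,180.88 ÷ 12 = $1,681.74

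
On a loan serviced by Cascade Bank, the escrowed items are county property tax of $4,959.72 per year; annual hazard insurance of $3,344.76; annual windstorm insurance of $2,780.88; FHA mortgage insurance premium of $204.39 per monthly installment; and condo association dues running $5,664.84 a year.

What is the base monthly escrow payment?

$1,600.24

County property tax = $4,959.72
Hazard insurance = $3,344.76
Windstorm insurance = $2,780.88
FHA mortgage insurance premium = $204.39 × 12 = $2,452.68
Condo association dues = $5,664.84
Total annual escrow = $4,959.72 + $3,344.76 + $2,780.88 + $2,452.68 + $5,664.84 = $19,202.88
Monthly = $19,202.88 / 12 = $1,600.24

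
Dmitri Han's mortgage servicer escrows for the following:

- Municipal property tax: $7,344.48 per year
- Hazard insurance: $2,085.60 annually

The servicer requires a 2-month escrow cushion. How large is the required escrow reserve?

Municipal property tax — $7,344.48 annually
Hazard insurance — $2,085.60 annually
Total per year = $7,344.48 + $2,085.60 = $9,430.08
Base monthly escrow = $9,430.08 ÷ 12 = $785.84
Cushion = 2 × $785.84 = $1,571.68

$1,571.68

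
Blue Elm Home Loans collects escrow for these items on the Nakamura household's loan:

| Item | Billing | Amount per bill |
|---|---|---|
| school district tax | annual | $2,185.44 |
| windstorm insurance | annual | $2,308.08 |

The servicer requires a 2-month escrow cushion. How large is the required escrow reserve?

$748.92

School district tax = $2,185.44 annually
Windstorm insurance = $2,308.08 annually
Combined annual = $2,185.44 + $2,308.08 = $4,493.52
Monthly = $4,493.52 / 12 = $374.46
Cushion = 2 × $374.46 = $748.92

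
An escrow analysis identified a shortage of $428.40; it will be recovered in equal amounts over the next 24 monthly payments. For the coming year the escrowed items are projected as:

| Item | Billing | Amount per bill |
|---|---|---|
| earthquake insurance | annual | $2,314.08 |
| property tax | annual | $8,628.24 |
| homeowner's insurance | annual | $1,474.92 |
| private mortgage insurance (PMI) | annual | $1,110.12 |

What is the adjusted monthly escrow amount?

Earthquake insurance — $2,314.08/yr
Property tax — $8,628.24/yr
Homeowner's insurance — $1,474.92/yr
Private mortgage insurance (PMI) — $1,110.12/yr
Yearly total = $13,527.36
Monthly = $13,527.36 ÷ 12 = $1,127.28
Monthly shortage recovery: $428.40 / 24 = $17.85
New monthly escrow = $1,127.28 + $17.85 = $1,145.13

$1,145.13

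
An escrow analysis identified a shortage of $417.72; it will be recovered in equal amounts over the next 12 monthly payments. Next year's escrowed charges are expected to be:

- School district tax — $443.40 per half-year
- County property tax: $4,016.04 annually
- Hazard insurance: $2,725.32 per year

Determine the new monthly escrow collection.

School district tax = $443.40 × 2 = $886.80 per year
County property tax = $4,016.04 per year
Hazard insurance = $2,725.32 per year
Total per year = $886.80 + $4,016.04 + $2,725.32 = $7,628.16
Per month = $7,628.16 ÷ 12 = $635.68
Monthly shortage recovery: $417.72 ÷ 12 = $34.81
Adjusted monthly = $635.68 + $34.81 = $670.49

$670.49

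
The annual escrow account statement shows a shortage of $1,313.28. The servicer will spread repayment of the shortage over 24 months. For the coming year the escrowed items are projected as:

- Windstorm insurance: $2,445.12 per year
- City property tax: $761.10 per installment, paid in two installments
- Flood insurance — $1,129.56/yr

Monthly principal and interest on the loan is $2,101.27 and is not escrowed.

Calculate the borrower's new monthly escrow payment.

Windstorm insurance = $2,445.12 annually
City property tax = $761.10 × 2 = $1,522.20 annually
Flood insurance = $1,129.56 annually
Combined annual = $2,445.12 + $1,522.20 + $1,129.56 = $5,096.88
Monthly escrow = $5,096.88 ÷ 12 = $424.74
Monthly shortage recovery: $1,313.28 ÷ 24 = $54.72
New monthly escrow = $424.74 + $54.72 = $479.46

$479.46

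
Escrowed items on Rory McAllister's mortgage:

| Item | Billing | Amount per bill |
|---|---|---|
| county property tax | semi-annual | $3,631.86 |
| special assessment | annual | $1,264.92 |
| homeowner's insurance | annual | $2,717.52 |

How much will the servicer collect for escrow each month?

County property tax — $3,631.86 × 2 = $7,263.72 annually
Special assessment — $1,264.92 annually
Homeowner's insurance — $2,717.52 annually
Annual escrow total = $7,263.72 + $1,264.92 + $2,717.52 = $11,246.16
Monthly escrow = $11,246.16 ÷ 12 = $937.18

$937.18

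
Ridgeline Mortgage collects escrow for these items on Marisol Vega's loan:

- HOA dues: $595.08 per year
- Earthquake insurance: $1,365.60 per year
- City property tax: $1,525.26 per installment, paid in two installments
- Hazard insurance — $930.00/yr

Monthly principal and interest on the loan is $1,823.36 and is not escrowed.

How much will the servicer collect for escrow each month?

$495.10

HOA dues: $595.08
Earthquake insurance: $1,365.60
City property tax: $1,525.26 × 2 = $3,050.52
Hazard insurance: $930.00
Annual escrow total = $595.08 + $1,365.60 + $3,050.52 + $930.00 = $5,941.20
Monthly = $5,941.20 / 12 = $495.10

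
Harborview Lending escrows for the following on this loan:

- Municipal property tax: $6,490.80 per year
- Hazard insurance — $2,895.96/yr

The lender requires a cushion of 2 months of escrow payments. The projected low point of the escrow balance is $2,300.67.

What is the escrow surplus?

Municipal property tax = $6,490.80 annually
Hazard insurance = $2,895.96 annually
Total annual escrow = $9,386.76
Monthly escrow = $9,386.76 / 12 = $782.23
Required reserve = 2 × $782.23 = $1,564.46
Surplus = $2,300.67 − $1,564.46 = $736.21

$736.21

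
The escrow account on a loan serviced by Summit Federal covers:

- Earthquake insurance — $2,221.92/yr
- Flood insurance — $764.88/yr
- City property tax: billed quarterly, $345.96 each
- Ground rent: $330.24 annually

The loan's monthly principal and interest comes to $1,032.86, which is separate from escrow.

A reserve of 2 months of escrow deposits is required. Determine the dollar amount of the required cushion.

$783.48

Earthquake insurance: $2,221.92 annually
Flood insurance: $764.88 annually
City property tax: $345.96 × 4 = $1,383.84 annually
Ground rent: $330.24 annually
Total per year = $2,221.92 + $764.88 + $1,383.84 + $330.24 = $4,700.88
Base monthly escrow = $4,700.88 / 12 = $391.74
Reserve = 2 × $391.74 = $783.48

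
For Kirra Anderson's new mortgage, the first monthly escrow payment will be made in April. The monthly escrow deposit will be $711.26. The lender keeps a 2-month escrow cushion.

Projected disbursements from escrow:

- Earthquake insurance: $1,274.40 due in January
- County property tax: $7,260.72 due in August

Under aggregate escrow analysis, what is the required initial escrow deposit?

Cushion = 2 × $711.26 = $1,422.52
Trial balance (start $0, +$711.26 each month, − disbursements):
  Apr: +$711.26 → $711.26
  May: +$711.26 → $1,422.52
  Jun: +$711.26 → $2,133.78
  Jul: +$711.26 → $2,845.04
  Aug: +$711.26 − $7,260.72 → -$3,704.42
  Sep: +$711.26 → -$2,993.16
  Oct: +$711.26 → -$2,281.90
  Nov: +$711.26 → -$1,570.64
  Dec: +$711.26 → -$859.38
  Jan: +$711.26 − $1,274.40 → -$1,422.52
  Feb: +$711.26 → -$711.26
  Mar: +$711.26 → $0.00
Lowest trial balance = -$3,704.42 (Aug)
Initial deposit = cushion − low point = $1,422.52 − (-$3,704.42) = $5,126.94

$5,126.94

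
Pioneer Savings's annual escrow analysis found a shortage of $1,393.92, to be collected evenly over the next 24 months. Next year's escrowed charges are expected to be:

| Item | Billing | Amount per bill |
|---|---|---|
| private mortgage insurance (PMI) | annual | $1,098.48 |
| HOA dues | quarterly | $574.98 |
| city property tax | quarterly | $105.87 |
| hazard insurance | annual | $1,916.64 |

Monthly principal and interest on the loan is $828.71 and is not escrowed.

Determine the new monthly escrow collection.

Private mortgage insurance (PMI): $1,098.48/yr
HOA dues: $574.98 × 4 = $2,299.92/yr
City property tax: $105.87 × 4 = $423.48/yr
Hazard insurance: $1,916.64/yr
Total annual escrow = $5,738.52
Monthly escrow = $5,738.52 / 12 = $478.21
Shortage spread = $1,393.92 ÷ 24 = $58.08/mo
New monthly escrow = $478.21 + $58.08 = $536.29

$536.29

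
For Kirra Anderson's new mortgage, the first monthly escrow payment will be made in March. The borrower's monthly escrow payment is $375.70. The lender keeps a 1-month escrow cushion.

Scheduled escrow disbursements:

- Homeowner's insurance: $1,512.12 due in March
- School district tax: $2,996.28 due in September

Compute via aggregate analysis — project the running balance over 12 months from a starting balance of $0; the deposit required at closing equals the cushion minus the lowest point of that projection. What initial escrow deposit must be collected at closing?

$2,254.20

Cushion = 1 × $375.70 = $375.70
Trial balance (start $0, +$375.70 each month, − disbursements):
  Mar: +$375.70 − $1,512.12 → -$1,136.42
  Apr: +$375.70 → -$760.72
  May: +$375.70 → -$385.02
  Jun: +$375.70 → -$9.32
  Jul: +$375.70 → $366.38
  Aug: +$375.70 → $742.08
  Sep: +$375.70 − $2,996.28 → -$1,878.50
  Oct: +$375.70 → -$1,502.80
  Nov: +$375.70 → -$1,127.10
  Dec: +$375.70 → -$751.40
  Jan: +$375.70 → -$375.70
  Feb: +$375.70 → $0.00
Lowest trial balance = -$1,878.50 (Sep)
Initial deposit = cushion − low point = $375.70 − (-$1,878.50) = $2,254.20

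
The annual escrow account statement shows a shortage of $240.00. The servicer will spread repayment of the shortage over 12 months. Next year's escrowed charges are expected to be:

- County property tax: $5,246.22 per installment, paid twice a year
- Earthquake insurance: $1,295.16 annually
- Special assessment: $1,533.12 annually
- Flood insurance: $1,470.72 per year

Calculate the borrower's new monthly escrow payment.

County property tax — $5,246.22 × 2 = $10,492.44 per year
Earthquake insurance — $1,295.16 per year
Special assessment — $1,533.12 per year
Flood insurance — $1,470.72 per year
Yearly total = $10,492.44 + $1,295.16 + $1,533.12 + $1,470.72 = $14,791.44
Base monthly escrow = $14,791.44 / 12 = $1,232.62
Monthly shortage recovery: $240.00 ÷ 12 = $20.00
New monthly escrow = $1,232.62 + $20.00 = $1,252.62

$1,252.62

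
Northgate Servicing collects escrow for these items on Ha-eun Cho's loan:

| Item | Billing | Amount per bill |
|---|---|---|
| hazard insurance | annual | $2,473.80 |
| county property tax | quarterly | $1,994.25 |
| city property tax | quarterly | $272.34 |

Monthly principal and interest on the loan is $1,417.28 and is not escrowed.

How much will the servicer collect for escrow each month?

Hazard insurance = $2,473.80/yr
County property tax = $1,994.25 × 4 = $7,977.00/yr
City property tax = $272.34 × 4 = $1,089.36/yr
Yearly total = $2,473.80 + $7,977.00 + $1,089.36 = $11,540.16
Base monthly escrow = $11,540.16 ÷ 12 = $961.68

$961.68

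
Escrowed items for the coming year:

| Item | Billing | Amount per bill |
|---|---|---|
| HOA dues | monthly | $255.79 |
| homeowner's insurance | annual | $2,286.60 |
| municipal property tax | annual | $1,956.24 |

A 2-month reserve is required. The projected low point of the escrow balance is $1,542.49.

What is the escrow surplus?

$323.77

HOA dues = $255.79 × 12 = $3,069.48 per year
Homeowner's insurance = $2,286.60 per year
Municipal property tax = $1,956.24 per year
Total per year = $7,312.32
Per month = $7,312.32 / 12 = $609.36
Required cushion = 2 × $609.36 = $1,218.72
Excess over cushion: $1,542.49 − $1,218.72 = $323.77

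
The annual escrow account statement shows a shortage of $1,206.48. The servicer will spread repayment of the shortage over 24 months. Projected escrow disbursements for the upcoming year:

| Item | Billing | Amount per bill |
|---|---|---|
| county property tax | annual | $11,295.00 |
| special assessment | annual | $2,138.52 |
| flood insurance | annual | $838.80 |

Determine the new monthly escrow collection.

County property tax — $11,295.00
Special assessment — $2,138.52
Flood insurance — $838.80
Total annual escrow = $11,295.00 + $2,138.52 + $838.80 = $14,272.32
Per month = $14,272.32 / 12 = $1,189.36
Monthly shortage recovery: $1,206.48 ÷ 24 = $50.27
New monthly escrow = $1,189.36 + $50.27 = $1,239.63

$1,239.63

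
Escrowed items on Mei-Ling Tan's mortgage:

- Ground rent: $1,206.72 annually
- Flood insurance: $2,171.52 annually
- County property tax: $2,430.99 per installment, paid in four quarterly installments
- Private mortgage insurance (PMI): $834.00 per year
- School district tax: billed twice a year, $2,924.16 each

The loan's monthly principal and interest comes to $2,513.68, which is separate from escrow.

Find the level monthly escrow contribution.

$1,648.71

Ground rent = $1,206.72 annually
Flood insurance = $2,171.52 annually
County property tax = $2,430.99 × 4 = $9,723.96 annually
Private mortgage insurance (PMI) = $834.00 annually
School district tax = $2,924.16 × 2 = $5,848.32 annually
Total annual escrow = $1,206.72 + $2,171.52 + $9,723.96 + $834.00 + $5,848.32 = $19,784.52
Base monthly escrow = $19,784.52 / 12 = $1,648.71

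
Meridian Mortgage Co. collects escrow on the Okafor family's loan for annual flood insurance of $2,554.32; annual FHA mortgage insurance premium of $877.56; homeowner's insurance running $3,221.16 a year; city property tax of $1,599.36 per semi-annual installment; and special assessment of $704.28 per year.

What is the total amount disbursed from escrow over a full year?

$10,556.04

Flood insurance: $2,554.32 per year
FHA mortgage insurance premium: $877.56 per year
Homeowner's insurance: $3,221.16 per year
City property tax: $1,599.36 × 2 = $3,198.72 per year
Special assessment: $704.28 per year
Total annual escrow = $10,556.04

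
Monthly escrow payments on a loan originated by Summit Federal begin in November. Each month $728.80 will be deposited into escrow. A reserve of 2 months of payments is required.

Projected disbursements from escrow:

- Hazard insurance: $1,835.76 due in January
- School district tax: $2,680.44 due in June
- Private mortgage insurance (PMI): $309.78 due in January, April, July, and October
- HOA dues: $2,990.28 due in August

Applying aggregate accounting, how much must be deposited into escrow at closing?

Cushion = 2 × $728.80 = $1,457.60
Trial balance (start $0, +$728.80 each month, − disbursements):
  Nov: +$728.80 → $728.80
  Dec: +$728.80 → $1,457.60
  Jan: +$728.80 − $2,145.54 → $40.86
  Feb: +$728.80 → $769.66
  Mar: +$728.80 → $1,498.46
  Apr: +$728.80 − $309.78 → $1,917.48
  May: +$728.80 → $2,646.28
  Jun: +$728.80 − $2,680.44 → $694.64
  Jul: +$728.80 − $309.78 → $1,113.66
  Aug: +$728.80 − $2,990.28 → -$1,147.82
  Sep: +$728.80 → -$419.02
  Oct: +$728.80 − $309.78 → $0.00
Lowest trial balance = -$1,147.82 (Aug)
Initial deposit = cushion − low point = $1,457.60 − (-$1,147.82) = $2,605.42

$2,605.42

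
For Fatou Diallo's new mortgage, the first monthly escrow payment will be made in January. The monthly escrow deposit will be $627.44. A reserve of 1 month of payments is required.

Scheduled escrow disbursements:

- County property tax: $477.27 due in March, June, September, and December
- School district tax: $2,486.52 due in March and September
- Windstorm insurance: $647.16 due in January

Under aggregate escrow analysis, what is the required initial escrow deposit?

$2,356.07

Cushion = 1 × $627.44 = $627.44
Trial balance (start $0, +$627.44 each month, − disbursements):
  Jan: +$627.44 − $647.16 → -$19.72
  Feb: +$627.44 → $607.72
  Mar: +$627.44 − $2,963.79 → -$1,728.63
  Apr: +$627.44 → -$1,101.19
  May: +$627.44 → -$473.75
  Jun: +$627.44 − $477.27 → -$323.58
  Jul: +$627.44 → $303.86
  Aug: +$627.44 → $931.30
  Sep: +$627.44 − $2,963.79 → -$1,405.05
  Oct: +$627.44 → -$777.61
  Nov: +$627.44 → -$150.17
  Dec: +$627.44 − $477.27 → $0.00
Lowest trial balance = -$1,728.63 (Mar)
Initial deposit = cushion − low point = $627.44 − (-$1,728.63) = $2,356.07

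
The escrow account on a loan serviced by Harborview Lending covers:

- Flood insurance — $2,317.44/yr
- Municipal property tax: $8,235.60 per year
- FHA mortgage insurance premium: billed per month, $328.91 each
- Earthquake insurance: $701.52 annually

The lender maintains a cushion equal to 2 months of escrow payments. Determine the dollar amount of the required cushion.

Flood insurance — $2,317.44 annually
Municipal property tax — $8,235.60 annually
FHA mortgage insurance premium — $328.91 × 12 = $3,946.92 annually
Earthquake insurance — $701.52 annually
Combined annual = $2,317.44 + $8,235.60 + $3,946.92 + $701.52 = $15,201.48
Monthly = $15,201.48 ÷ 12 = $1,266.79
Required cushion = 2 × $1,266.79 = $2,533.58

$2,533.58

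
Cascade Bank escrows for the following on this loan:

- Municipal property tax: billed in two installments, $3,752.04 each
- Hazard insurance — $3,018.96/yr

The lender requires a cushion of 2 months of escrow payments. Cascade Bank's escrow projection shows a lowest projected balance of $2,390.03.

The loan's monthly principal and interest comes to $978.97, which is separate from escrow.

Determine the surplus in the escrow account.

Municipal property tax: $3,752.04 × 2 = $7,504.08 per year
Hazard insurance: $3,018.96 per year
Yearly total = $10,523.04
Monthly = $10,523.04 / 12 = $876.92
Required reserve = 2 × $876.92 = $1,753.84
Excess over cushion: $2,390.03 − $1,753.84 = $636.19

$636.19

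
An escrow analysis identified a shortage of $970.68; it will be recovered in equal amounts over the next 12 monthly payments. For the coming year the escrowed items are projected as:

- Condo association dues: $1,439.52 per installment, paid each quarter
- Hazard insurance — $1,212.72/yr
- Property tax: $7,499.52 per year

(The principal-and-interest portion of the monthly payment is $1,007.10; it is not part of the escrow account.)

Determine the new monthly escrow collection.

$1,286.75

Condo association dues — $1,439.52 × 4 = $5,758.08
Hazard insurance — $1,212.72
Property tax — $7,499.52
Annual escrow total = $14,470.32
Base monthly escrow = $14,470.32 ÷ 12 = $1,205.86
Shortage spread = $970.68 / 12 = $80.89/mo
Adjusted monthly = $1,205.86 + $80.89 = $1,286.75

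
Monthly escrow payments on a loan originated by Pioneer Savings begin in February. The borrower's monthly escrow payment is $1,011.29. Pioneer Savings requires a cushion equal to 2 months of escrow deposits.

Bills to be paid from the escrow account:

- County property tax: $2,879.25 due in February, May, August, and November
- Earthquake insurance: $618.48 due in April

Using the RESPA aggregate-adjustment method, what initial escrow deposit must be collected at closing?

Cushion = 2 × $1,011.29 = $2,022.58
Trial balance (start $0, +$1,011.29 each month, − disbursements):
  Feb: +$1,011.29 − $2,879.25 → -$1,867.96
  Mar: +$1,011.29 → -$856.67
  Apr: +$1,011.29 − $618.48 → -$463.86
  May: +$1,011.29 − $2,879.25 → -$2,331.82
  Jun: +$1,011.29 → -$1,320.53
  Jul: +$1,011.29 → -$309.24
  Aug: +$1,011.29 − $2,879.25 → -$2,177.20
  Sep: +$1,011.29 → -$1,165.91
  Oct: +$1,011.29 → -$154.62
  Nov: +$1,011.29 − $2,879.25 → -$2,022.58
  Dec: +$1,011.29 → -$1,011.29
  Jan: +$1,011.29 → $0.00
Lowest trial balance = -$2,331.82 (May)
Initial deposit = cushion − low point = $2,022.58 − (-$2,331.82) = $4,354.40

$4,354.40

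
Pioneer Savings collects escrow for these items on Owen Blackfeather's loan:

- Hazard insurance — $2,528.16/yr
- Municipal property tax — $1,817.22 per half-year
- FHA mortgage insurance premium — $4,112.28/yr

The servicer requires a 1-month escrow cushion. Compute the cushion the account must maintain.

Hazard insurance = $2,528.16 annually
Municipal property tax = $1,817.22 × 2 = $3,634.44 annually
FHA mortgage insurance premium = $4,112.28 annually
Combined annual = $10,274.88
Monthly = $10,274.88 / 12 = $856.24
Required cushion = 1 × $856.24 = $856.24

$856.24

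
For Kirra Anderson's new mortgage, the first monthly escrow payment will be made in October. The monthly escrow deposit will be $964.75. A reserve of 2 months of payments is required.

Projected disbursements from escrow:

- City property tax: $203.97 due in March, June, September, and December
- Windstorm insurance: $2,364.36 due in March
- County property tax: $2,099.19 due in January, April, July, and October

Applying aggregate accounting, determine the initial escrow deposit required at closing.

$4,246.12

Cushion = 2 × $964.75 = $1,929.50
Trial balance (start $0, +$964.75 each month, − disbursements):
  Oct: +$964.75 − $2,099.19 → -$1,134.44
  Nov: +$964.75 → -$169.69
  Dec: +$964.75 − $203.97 → $591.09
  Jan: +$964.75 − $2,099.19 → -$543.35
  Feb: +$964.75 → $421.40
  Mar: +$964.75 − $2,568.33 → -$1,182.18
  Apr: +$964.75 − $2,099.19 → -$2,316.62
  May: +$964.75 → -$1,351.87
  Jun: +$964.75 − $203.97 → -$591.09
  Jul: +$964.75 − $2,099.19 → -$1,725.53
  Aug: +$964.75 → -$760.78
  Sep: +$964.75 − $203.97 → $0.00
Lowest trial balance = -$2,316.62 (Apr)
Initial deposit = cushion − low point = $1,929.50 − (-$2,316.62) = $4,246.12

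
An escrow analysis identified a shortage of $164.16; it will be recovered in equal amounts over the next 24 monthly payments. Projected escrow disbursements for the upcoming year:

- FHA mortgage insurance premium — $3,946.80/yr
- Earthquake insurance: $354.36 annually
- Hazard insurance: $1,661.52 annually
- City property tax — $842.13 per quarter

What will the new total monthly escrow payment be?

FHA mortgage insurance premium — $3,946.80 annually
Earthquake insurance — $354.36 annually
Hazard insurance — $1,661.52 annually
City property tax — $842.13 × 4 = $3,368.52 annually
Annual escrow total = $9,331.20
Per month = $9,331.20 ÷ 12 = $777.60
Shortage per month = $164.16 / 24 = $6.84
New monthly escrow = $777.60 + $6.84 = $784.44

$784.44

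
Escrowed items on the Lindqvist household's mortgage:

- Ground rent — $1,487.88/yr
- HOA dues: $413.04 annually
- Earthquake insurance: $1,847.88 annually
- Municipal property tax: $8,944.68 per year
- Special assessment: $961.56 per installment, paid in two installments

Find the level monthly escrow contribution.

$1,218.05

Ground rent — $1,487.88 annually
HOA dues — $413.04 annually
Earthquake insurance — $1,847.88 annually
Municipal property tax — $8,944.68 annually
Special assessment — $961.56 × 2 = $1,923.12 annually
Yearly total = $14,616.60
Per month = $14,616.60 ÷ 12 = $1,218.05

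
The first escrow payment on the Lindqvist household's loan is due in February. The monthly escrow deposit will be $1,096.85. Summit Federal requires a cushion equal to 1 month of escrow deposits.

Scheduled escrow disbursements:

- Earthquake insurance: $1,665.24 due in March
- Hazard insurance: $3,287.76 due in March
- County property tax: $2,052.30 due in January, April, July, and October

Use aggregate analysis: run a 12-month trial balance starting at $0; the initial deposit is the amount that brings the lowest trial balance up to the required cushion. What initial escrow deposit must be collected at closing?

Cushion = 1 × $1,096.85 = $1,096.85
Trial balance (start $0, +$1,096.85 each month, − disbursements):
  Feb: +$1,096.85 → $1,096.85
  Mar: +$1,096.85 − $4,953.00 → -$2,759.30
  Apr: +$1,096.85 − $2,052.30 → -$3,714.75
  May: +$1,096.85 → -$2,617.90
  Jun: +$1,096.85 → -$1,521.05
  Jul: +$1,096.85 − $2,052.30 → -$2,476.50
  Aug: +$1,096.85 → -$1,379.65
  Sep: +$1,096.85 → -$282.80
  Oct: +$1,096.85 − $2,052.30 → -$1,238.25
  Nov: +$1,096.85 → -$141.40
  Dec: +$1,096.85 → $955.45
  Jan: +$1,096.85 − $2,052.30 → $0.00
Lowest trial balance = -$3,714.75 (Apr)
Initial deposit = cushion − low point = $1,096.85 − (-$3,714.75) = $4,811.60

$4,811.60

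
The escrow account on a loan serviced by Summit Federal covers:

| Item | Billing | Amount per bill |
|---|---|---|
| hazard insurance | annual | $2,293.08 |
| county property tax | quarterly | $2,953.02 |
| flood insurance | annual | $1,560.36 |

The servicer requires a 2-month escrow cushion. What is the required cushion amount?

Hazard insurance: $2,293.08
County property tax: $2,953.02 × 4 = $11,812.08
Flood insurance: $1,560.36
Annual escrow total = $2,293.08 + $11,812.08 + $1,560.36 = $15,665.52
Monthly = $15,665.52 / 12 = $1,305.46
Reserve = 2 × $1,305.46 = $2,610.92

$2,610.92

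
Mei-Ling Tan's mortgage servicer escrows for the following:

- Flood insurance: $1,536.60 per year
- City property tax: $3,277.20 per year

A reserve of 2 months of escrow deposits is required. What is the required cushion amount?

$802.30

Flood insurance: $1,536.60 annually
City property tax: $3,277.20 annually
Yearly total = $4,813.80
Base monthly escrow = $4,813.80 ÷ 12 = $401.15
Cushion = 2 × $401.15 = $802.30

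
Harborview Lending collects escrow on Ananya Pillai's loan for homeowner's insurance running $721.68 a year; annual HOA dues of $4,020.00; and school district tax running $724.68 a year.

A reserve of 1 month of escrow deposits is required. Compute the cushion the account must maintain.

Homeowner's insurance — $721.68 annually
HOA dues — $4,020.00 annually
School district tax — $724.68 annually
Combined annual = $721.68 + $4,020.00 + $724.68 = $5,466.36
Monthly = $5,466.36 / 12 = $455.53
Reserve = 1 × $455.53 = $455.53

$455.53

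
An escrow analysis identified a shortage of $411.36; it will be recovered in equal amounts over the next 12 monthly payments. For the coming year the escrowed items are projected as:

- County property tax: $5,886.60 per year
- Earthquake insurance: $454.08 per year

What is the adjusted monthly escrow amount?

$562.67

County property tax — $5,886.60 per year
Earthquake insurance — $454.08 per year
Total annual escrow = $5,886.60 + $454.08 = $6,340.68
Base monthly escrow = $6,340.68 ÷ 12 = $528.39
Monthly shortage recovery: $411.36 / 12 = $34.28
Adjusted monthly = $528.39 + $34.28 = $562.67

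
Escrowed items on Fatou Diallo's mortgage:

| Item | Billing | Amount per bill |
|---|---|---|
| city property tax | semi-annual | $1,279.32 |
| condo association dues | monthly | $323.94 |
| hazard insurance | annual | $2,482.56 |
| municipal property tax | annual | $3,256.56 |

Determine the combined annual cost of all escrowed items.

$12,185.04

City property tax = $1,279.32 × 2 = $2,558.64 per year
Condo association dues = $323.94 × 12 = $3,887.28 per year
Hazard insurance = $2,482.56 per year
Municipal property tax = $3,256.56 per year
Total annual escrow = $2,558.64 + $3,887.28 + $2,482.56 + $3,256.56 = $12,185.04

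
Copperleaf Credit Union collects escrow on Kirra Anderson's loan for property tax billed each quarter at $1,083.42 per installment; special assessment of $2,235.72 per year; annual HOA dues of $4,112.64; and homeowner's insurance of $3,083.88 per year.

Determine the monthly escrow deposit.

$1,147.16

Property tax: $1,083.42 × 4 = $4,333.68 per year
Special assessment: $2,235.72 per year
HOA dues: $4,112.64 per year
Homeowner's insurance: $3,083.88 per year
Yearly total = $4,333.68 + $2,235.72 + $4,112.64 + $3,083.88 = $13,765.92
Per month = $13,765.92 / 12 = $1,147.16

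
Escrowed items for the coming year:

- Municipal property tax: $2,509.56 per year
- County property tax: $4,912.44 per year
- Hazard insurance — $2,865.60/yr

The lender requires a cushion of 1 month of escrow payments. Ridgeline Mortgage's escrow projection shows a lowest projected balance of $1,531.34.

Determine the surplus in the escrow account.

Municipal property tax = $2,509.56 per year
County property tax = $4,912.44 per year
Hazard insurance = $2,865.60 per year
Total per year = $10,287.60
Monthly = $10,287.60 / 12 = $857.30
Required reserve = 1 × $857.30 = $857.30
Surplus = $1,531.34 − $857.30 = $674.04

$674.04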